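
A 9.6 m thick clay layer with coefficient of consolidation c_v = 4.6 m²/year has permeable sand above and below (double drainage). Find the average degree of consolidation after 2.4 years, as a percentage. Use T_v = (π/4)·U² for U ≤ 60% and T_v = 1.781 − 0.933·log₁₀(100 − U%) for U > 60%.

U ≈ 75.2 %

Drainage path length: H_d = H/2 = 4.8 m (double drainage).
T_v = c_v·t/H_d² = 4.6×2.4/4.8² = 0.47917.
T_v = 0.47917 corresponds to the U > 60% branch:
U = 1 − 10^((1.781 − T_v)/0.933)/100 = 0.7515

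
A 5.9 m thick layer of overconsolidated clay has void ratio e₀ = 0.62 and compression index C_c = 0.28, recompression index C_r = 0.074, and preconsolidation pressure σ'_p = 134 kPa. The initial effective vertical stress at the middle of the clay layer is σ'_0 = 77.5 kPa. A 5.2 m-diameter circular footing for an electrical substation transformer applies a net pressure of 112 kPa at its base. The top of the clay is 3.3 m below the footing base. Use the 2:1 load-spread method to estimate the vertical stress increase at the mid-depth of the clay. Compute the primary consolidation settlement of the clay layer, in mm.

Mid-depth of clay below the footing base: z = 3.3 + 5.9/2 = 6.25 m.
Stress increase at mid-clay by the 2:1 spreading method:
Δσ ≈ qD²/(D+z)² = 112×5.2²/(5.2+6.25)² = 23.1 kPa
Final effective stress: σ'_f = 77.5 + 23.1 = 100.6 kPa.
σ'_f = 100.6 ≤ σ'_p = 134 kPa, so the clay remains overconsolidated and only the recompression index applies:
S_c = C_r·H/(1+e₀)·log₁₀(σ'_f/σ'_0) = 0.074×5.9/1.62×log₁₀(100.6/77.5)
    = 0.26951 × 0.1133 = 0.03054 m

S_c ≈ 30.5 mm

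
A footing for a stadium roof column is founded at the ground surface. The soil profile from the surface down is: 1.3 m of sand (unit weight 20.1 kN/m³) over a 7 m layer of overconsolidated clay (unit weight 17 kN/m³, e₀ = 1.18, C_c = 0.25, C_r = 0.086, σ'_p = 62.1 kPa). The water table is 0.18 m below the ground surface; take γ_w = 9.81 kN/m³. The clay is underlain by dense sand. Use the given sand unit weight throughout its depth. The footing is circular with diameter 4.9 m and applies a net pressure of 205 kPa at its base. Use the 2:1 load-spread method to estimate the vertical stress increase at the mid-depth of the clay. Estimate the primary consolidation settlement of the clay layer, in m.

S_c ≈ 0.191 m

Mid-depth of clay below the ground surface: z = 1.3 + 7/2 = 4.8 m.
Total vertical stress at mid-clay: σ_v = 20.1×1.3 + 17×3.5 = 85.63 kPa.
Pore pressure: u = 9.81×(4.8 − 0.18) = 45.322 kPa.
Initial effective stress: σ'_0 = σ_v − u = 85.63 − 45.322 = 40.308 kPa.
Stress increase at mid-clay by the 2:1 spreading method:
Δσ ≈ qD²/(D+z)² = 205×4.9²/(4.9+4.8)² = 52.312 kPa
Final effective stress: σ'_f = 40.308 + 52.312 = 92.62 kPa.
σ'_f = 92.62 > σ'_p = 62.1 kPa, so the stress path crosses the preconsolidation pressure — recompression up to σ'_p, then virgin compression beyond:
S_c = H/(1+e₀)·[C_r·log₁₀(σ'_p/σ'_0) + C_c·log₁₀(σ'_f/σ'_p)]
    = 7/2.18 × [0.086×log₁₀(62.1/40.308) + 0.25×log₁₀(92.62/62.1)]
    = 3.211 × [0.016142 + 0.043403] = 0.1912 m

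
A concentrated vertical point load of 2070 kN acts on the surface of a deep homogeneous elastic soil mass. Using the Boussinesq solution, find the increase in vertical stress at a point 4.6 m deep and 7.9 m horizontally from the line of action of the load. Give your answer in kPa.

Boussinesq vertical stress below a point load on an elastic half-space:
Δσ_z = 3P/(2πz²) · [1 + (r/z)²]^(−5/2)
r/z = 7.9/4.6 = 1.7174; [1+(r/z)²]^(−5/2) = 0.03226.
Δσ_z = 3×2070/(2π×4.6²) × 0.03226 = 46.709 × 0.03226 = 1.507 kPa

Δσ_z ≈ 1.51 kPa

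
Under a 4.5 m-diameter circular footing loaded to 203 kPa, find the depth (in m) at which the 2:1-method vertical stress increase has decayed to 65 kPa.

z ≈ 3.45 m

2:1 spreading — at depth z the loaded area has grown by z in each plan dimension:
qD²/(D+z)² = Δσ_z ⇒ z = D(√(q/Δσ_z) − 1) = 4.5×(√(203/65) − 1) = 3.453 m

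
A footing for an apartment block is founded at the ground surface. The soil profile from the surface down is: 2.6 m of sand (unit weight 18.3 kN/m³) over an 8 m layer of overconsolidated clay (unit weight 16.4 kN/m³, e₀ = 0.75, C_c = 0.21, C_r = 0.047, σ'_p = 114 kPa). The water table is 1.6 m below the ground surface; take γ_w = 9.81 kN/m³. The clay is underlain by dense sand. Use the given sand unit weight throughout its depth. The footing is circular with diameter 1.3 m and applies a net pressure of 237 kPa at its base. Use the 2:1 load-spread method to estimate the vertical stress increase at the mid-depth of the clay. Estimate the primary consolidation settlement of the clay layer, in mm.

S_c ≈ 8.9 mm

Mid-depth of clay below the ground surface: z = 2.6 + 8/2 = 6.6 m.
Total vertical stress at mid-clay: σ_v = 18.3×2.6 + 16.4×4 = 113.18 kPa.
Pore pressure: u = 9.81×(6.6 − 1.6) = 49.05 kPa.
Initial effective stress: σ'_0 = σ_v − u = 113.18 − 49.05 = 64.13 kPa.
Stress increase at mid-clay by the 2:1 spreading method:
Δσ ≈ qD²/(D+z)² = 237×1.3²/(1.3+6.6)² = 6.4177 kPa
Final effective stress: σ'_f = 64.13 + 6.4177 = 70.548 kPa.
σ'_f = 70.548 ≤ σ'_p = 114 kPa, so the clay remains overconsolidated and only the recompression index applies:
S_c = C_r·H/(1+e₀)·log₁₀(σ'_f/σ'_0) = 0.047×8/1.75×log₁₀(70.548/64.13)
    = 0.21486 × 0.041423 = 0.0089 m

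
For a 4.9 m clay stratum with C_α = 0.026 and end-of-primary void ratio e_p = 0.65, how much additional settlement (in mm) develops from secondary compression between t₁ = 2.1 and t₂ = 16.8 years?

Secondary compression: S_s = C_α·H/(1+e_p)·log₁₀(t₂/t₁)
S_s = 0.026×4.9/(1+0.65)×log₁₀(16.8/2.1)
    = 0.07721 × 0.9031 = 0.06973 m

S_s ≈ 69.7 mm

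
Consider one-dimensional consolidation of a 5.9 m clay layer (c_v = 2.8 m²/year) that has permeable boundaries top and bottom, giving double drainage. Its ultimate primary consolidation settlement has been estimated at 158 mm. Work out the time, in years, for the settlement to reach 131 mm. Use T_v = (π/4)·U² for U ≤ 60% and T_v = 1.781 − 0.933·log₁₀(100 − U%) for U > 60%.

Drainage path length: H_d = H/2 = 2.95 m (double drainage).
U = S(t)/S_ult = 131/158 = 0.8291.
U > 60%: T_v = 1.781 − 0.933·log₁₀(100 − 82.911) = 0.63088.
t = T_v·H_d²/c_v = 0.63088×2.95²/2.8 = 1.961 years.

t ≈ 1.96 years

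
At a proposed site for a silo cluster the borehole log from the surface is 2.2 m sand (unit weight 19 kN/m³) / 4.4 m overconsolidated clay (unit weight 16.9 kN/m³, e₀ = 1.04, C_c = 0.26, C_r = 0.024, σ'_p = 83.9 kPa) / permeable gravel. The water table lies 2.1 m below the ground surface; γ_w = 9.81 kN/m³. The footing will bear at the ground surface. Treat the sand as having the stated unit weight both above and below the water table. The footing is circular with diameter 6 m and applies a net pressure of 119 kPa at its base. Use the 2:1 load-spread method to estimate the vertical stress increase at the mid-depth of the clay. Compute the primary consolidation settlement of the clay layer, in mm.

Mid-depth of clay below the ground surface: z = 2.2 + 4.4/2 = 4.4 m.
Total vertical stress at mid-clay: σ_v = 19×2.2 + 16.9×2.2 = 78.98 kPa.
Pore pressure: u = 9.81×(4.4 − 2.1) = 22.563 kPa.
Initial effective stress: σ'_0 = σ_v − u = 78.98 − 22.563 = 56.417 kPa.
Stress increase at mid-clay by the 2:1 spreading method:
Δσ ≈ qD²/(D+z)² = 119×6²/(6+4.4)² = 39.608 kPa
Final effective stress: σ'_f = 56.417 + 39.608 = 96.025 kPa.
σ'_f = 96.025 > σ'_p = 83.9 kPa, so the stress path crosses the preconsolidation pressure — recompression up to σ'_p, then virgin compression beyond:
S_c = H/(1+e₀)·[C_r·log₁₀(σ'_p/σ'_0) + C_c·log₁₀(σ'_f/σ'_p)]
    = 4.4/2.04 × [0.024×log₁₀(83.9/56.417) + 0.26×log₁₀(96.025/83.9)]
    = 2.1569 × [0.0041364 + 0.015242] = 0.0418 m

S_c ≈ 41.8 mm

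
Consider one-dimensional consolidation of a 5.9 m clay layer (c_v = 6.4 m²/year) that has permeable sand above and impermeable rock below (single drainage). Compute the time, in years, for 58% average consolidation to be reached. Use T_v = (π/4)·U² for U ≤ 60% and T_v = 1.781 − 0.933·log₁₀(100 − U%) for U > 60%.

t ≈ 1.44 years

Drainage path length: H_d = H = 5.9 m (single drainage).
U ≤ 60%: T_v = (π/4)·U² = (π/4)×0.58² = 0.26421.
t = T_v·H_d²/c_v = 0.26421×5.9²/6.4 = 1.437 years.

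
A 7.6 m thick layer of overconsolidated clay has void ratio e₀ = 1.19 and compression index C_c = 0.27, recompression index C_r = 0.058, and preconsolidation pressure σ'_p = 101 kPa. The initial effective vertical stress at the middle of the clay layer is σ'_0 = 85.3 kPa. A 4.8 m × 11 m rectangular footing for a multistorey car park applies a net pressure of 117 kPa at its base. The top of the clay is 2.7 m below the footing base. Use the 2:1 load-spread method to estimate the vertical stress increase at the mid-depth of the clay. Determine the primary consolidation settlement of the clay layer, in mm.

S_c ≈ 73 mm

Mid-depth of clay below the footing base: z = 2.7 + 7.6/2 = 6.5 m.
Stress increase at mid-clay by the 2:1 spreading method:
Δσ = qBL/((B+z)(L+z)) = 117×4.8×11/((4.8+6.5)(11+6.5)) = 31.239 kPa
Final effective stress: σ'_f = 85.3 + 31.239 = 116.54 kPa.
σ'_f = 116.54 > σ'_p = 101 kPa, so the stress path crosses the preconsolidation pressure — recompression up to σ'_p, then virgin compression beyond:
S_c = H/(1+e₀)·[C_r·log₁₀(σ'_p/σ'_0) + C_c·log₁₀(σ'_f/σ'_p)]
    = 7.6/2.19 × [0.058×log₁₀(101/85.3) + 0.27×log₁₀(116.54/101)]
    = 3.4703 × [0.0042556 + 0.016781] = 0.073 m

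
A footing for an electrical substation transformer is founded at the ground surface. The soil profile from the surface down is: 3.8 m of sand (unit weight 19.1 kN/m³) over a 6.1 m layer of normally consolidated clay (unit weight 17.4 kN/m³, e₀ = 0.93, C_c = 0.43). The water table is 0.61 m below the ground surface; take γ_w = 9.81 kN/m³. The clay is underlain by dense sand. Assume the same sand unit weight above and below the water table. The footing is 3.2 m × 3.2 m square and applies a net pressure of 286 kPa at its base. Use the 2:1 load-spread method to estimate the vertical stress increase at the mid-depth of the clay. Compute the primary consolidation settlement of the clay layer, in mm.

S_c ≈ 219 mm

Mid-depth of clay below the ground surface: z = 3.8 + 6.1/2 = 6.85 m.
Total vertical stress at mid-clay: σ_v = 19.1×3.8 + 17.4×3.05 = 125.65 kPa.
Pore pressure: u = 9.81×(6.85 − 0.61) = 61.214 kPa.
Initial effective stress: σ'_0 = σ_v − u = 125.65 − 61.214 = 64.436 kPa.
Stress increase at mid-clay by the 2:1 spreading method:
Δσ = qBL/((B+z)(L+z)) = 286×3.2×3.2/((3.2+6.85)(3.2+6.85)) = 28.996 kPa
Final effective stress: σ'_f = σ'_0 + Δσ = 64.436 + 28.996 = 93.432 kPa.
Normally consolidated clay, so the full stress increment lies on the virgin compression line:
S_c = C_c·H/(1+e₀)·log₁₀(σ'_f/σ'_0) = 0.43×6.1/(1+0.93)×log₁₀(93.432/64.436)
    = 1.3591 × 0.16137 = 0.2193 m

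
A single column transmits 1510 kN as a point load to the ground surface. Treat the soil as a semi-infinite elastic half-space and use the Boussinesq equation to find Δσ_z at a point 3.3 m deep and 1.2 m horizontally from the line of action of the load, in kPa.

Boussinesq vertical stress below a point load on an elastic half-space:
Δσ_z = 3P/(2πz²) · [1 + (r/z)²]^(−5/2)
r/z = 1.2/3.3 = 0.36364; [1+(r/z)²]^(−5/2) = 0.7331.
Δσ_z = 3×1510/(2π×3.3²) × 0.7331 = 66.205 × 0.7331 = 48.53 kPa

Δσ_z ≈ 48.5 kPa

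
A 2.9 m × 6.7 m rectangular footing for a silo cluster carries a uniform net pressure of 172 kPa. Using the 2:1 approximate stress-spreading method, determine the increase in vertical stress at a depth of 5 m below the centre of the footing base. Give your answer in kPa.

By the 2:1 method the load spreads at 1 horizontal : 2 vertical, so at depth z the loaded area has grown by z in each plan dimension:
Δσ = qBL/((B+z)(L+z)) = 172×2.9×6.7/((2.9+5)(6.7+5)) = 36.157 kPa

Δσ_z ≈ 36.2 kPa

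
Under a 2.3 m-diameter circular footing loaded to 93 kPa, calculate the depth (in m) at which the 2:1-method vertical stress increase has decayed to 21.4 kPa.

z ≈ 2.49 m

2:1 spreading — at depth z the loaded area has grown by z in each plan dimension:
qD²/(D+z)² = Δσ_z ⇒ z = D(√(q/Δσ_z) − 1) = 2.3×(√(93/21.4) − 1) = 2.495 m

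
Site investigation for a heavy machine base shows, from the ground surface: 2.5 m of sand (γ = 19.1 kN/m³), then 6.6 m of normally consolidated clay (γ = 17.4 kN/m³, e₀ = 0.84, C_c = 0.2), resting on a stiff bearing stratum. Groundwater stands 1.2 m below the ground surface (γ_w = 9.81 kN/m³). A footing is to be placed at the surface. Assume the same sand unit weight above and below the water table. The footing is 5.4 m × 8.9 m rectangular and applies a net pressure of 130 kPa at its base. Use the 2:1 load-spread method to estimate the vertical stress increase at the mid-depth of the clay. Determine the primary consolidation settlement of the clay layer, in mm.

S_c ≈ 153 mm

Mid-depth of clay below the ground surface: z = 2.5 + 6.6/2 = 5.8 m.
Total vertical stress at mid-clay: σ_v = 19.1×2.5 + 17.4×3.3 = 105.17 kPa.
Pore pressure: u = 9.81×(5.8 − 1.2) = 45.126 kPa.
Initial effective stress: σ'_0 = σ_v − u = 105.17 − 45.126 = 60.044 kPa.
Stress increase at mid-clay by the 2:1 spreading method:
Δσ = qBL/((B+z)(L+z)) = 130×5.4×8.9/((5.4+5.8)(8.9+5.8)) = 37.948 kPa
Final effective stress: σ'_f = σ'_0 + Δσ = 60.044 + 37.948 = 97.992 kPa.
Normally consolidated clay, so the full stress increment lies on the virgin compression line:
S_c = C_c·H/(1+e₀)·log₁₀(σ'_f/σ'_0) = 0.2×6.6/(1+0.84)×log₁₀(97.992/60.044)
    = 0.71739 × 0.21272 = 0.1526 m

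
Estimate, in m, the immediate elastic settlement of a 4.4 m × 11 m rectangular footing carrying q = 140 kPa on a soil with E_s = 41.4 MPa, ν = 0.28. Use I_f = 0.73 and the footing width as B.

S_e ≈ 0.01 m

Immediate (elastic) settlement: S_e = q·B·(1−ν²)/E_s · I_f.
E_s = 41.4 MPa = 41400 kPa.
S_e = 140 × 4.4 × (1 − 0.28²) / 41400 × 0.73
    = 140 × 4.4 × 0.9216 / 41400 × 0.73
    = 0.01001 m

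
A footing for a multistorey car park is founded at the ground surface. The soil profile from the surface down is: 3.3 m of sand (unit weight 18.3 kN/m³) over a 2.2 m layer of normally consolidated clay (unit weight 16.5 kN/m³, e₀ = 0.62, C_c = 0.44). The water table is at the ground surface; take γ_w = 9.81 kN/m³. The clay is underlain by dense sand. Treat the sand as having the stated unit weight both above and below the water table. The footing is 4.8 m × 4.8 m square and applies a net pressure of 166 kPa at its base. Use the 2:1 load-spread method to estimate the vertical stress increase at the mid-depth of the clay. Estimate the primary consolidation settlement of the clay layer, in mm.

Mid-depth of clay below the ground surface: z = 3.3 + 2.2/2 = 4.4 m.
Total vertical stress at mid-clay: σ_v = 18.3×3.3 + 16.5×1.1 = 78.54 kPa.
Pore pressure: u = 9.81×(4.4 − 0) = 43.164 kPa.
Initial effective stress: σ'_0 = σ_v − u = 78.54 − 43.164 = 35.376 kPa.
Stress increase at mid-clay by the 2:1 spreading method:
Δσ = qBL/((B+z)(L+z)) = 166×4.8×4.8/((4.8+4.4)(4.8+4.4)) = 45.187 kPa
Final effective stress: σ'_f = σ'_0 + Δσ = 35.376 + 45.187 = 80.563 kPa.
Normally consolidated clay, so the full stress increment lies on the virgin compression line:
S_c = C_c·H/(1+e₀)·log₁₀(σ'_f/σ'_0) = 0.44×2.2/(1+0.62)×log₁₀(80.563/35.376)
    = 0.59753 × 0.35743 = 0.2136 m

S_c ≈ 214 mm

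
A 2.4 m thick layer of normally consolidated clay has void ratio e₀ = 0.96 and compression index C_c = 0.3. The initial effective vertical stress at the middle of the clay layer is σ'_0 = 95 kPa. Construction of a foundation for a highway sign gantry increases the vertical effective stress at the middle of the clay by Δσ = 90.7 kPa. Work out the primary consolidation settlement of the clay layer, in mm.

S_c ≈ 107 mm

Final effective stress: σ'_f = σ'_0 + Δσ = 95 + 90.7 = 185.7 kPa.
Normally consolidated clay, so the full stress increment lies on the virgin compression line:
S_c = C_c·H/(1+e₀)·log₁₀(σ'_f/σ'_0) = 0.3×2.4/(1+0.96)×log₁₀(185.7/95)
    = 0.36735 × 0.29109 = 0.1069 m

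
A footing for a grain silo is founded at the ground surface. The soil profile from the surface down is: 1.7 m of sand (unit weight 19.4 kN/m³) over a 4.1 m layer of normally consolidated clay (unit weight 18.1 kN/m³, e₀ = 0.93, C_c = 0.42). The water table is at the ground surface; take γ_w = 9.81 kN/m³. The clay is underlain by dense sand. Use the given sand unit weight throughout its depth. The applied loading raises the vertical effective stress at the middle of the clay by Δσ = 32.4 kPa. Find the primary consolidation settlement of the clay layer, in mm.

Mid-depth of clay below the ground surface: z = 1.7 + 4.1/2 = 3.75 m.
Total vertical stress at mid-clay: σ_v = 19.4×1.7 + 18.1×2.05 = 70.085 kPa.
Pore pressure: u = 9.81×(3.75 − 0) = 36.788 kPa.
Initial effective stress: σ'_0 = σ_v − u = 70.085 − 36.788 = 33.297 kPa.
Final effective stress: σ'_f = σ'_0 + Δσ = 33.297 + 32.4 = 65.697 kPa.
Normally consolidated clay, so the full stress increment lies on the virgin compression line:
S_c = C_c·H/(1+e₀)·log₁₀(σ'_f/σ'_0) = 0.42×4.1/(1+0.93)×log₁₀(65.697/33.297)
    = 0.89223 × 0.29514 = 0.2633 m

S_c ≈ 263 mm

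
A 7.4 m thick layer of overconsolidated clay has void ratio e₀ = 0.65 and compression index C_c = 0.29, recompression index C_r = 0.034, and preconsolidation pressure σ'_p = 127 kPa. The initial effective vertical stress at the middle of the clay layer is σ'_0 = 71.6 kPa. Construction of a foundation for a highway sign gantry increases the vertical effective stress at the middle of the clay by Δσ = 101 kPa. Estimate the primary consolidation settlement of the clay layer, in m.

Final effective stress: σ'_f = 71.6 + 101 = 172.6 kPa.
σ'_f = 172.6 > σ'_p = 127 kPa, so the stress path crosses the preconsolidation pressure — recompression up to σ'_p, then virgin compression beyond:
S_c = H/(1+e₀)·[C_r·log₁₀(σ'_p/σ'_0) + C_c·log₁₀(σ'_f/σ'_p)]
    = 7.4/1.65 × [0.034×log₁₀(127/71.6) + 0.29×log₁₀(172.6/127)]
    = 4.4848 × [0.0084623 + 0.038639] = 0.2112 m

S_c ≈ 0.211 m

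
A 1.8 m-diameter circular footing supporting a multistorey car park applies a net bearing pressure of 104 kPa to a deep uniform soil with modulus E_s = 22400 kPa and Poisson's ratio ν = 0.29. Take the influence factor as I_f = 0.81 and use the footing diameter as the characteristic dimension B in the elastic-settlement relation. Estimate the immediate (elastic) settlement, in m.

S_e ≈ 0.0062 m

Immediate (elastic) settlement: S_e = q·B·(1−ν²)/E_s · I_f.
S_e = 104 × 1.8 × (1 − 0.29²) / 22400 × 0.81
    = 104 × 1.8 × 0.9159 / 22400 × 0.81
    = 0.0062 m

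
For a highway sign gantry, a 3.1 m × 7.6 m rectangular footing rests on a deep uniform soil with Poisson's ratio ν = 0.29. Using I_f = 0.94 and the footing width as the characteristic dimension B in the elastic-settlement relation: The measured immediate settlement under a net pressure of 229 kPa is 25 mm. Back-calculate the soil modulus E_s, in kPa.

E_s ≈ 24400 kPa

S_e = q·B·(1−ν²)/E_s · I_f  ⇒  E_s = q·B·(1−ν²)·I_f / S_e.
E_s = 229 × 3.1 × 0.9159 × 0.94 / 0.025 = 24450 kPa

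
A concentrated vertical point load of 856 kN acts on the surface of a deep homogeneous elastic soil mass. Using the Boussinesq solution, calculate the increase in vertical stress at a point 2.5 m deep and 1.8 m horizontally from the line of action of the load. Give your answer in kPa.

Boussinesq vertical stress below a point load on an elastic half-space:
Δσ_z = 3P/(2πz²) · [1 + (r/z)²]^(−5/2)
r/z = 1.8/2.5 = 0.72; [1+(r/z)²]^(−5/2) = 0.35199.
Δσ_z = 3×856/(2π×2.5²) × 0.35199 = 65.394 × 0.35199 = 23.02 kPa

Δσ_z ≈ 23 kPa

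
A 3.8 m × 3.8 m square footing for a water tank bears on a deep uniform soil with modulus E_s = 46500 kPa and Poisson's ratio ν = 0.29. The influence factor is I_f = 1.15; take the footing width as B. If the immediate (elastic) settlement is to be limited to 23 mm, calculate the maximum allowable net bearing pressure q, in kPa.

q ≈ 267 kPa

S_e = q·B·(1−ν²)/E_s · I_f  ⇒  q = S_e·E_s / (B·(1−ν²)·I_f).
q = 0.023 × 46500 / (3.8 × 0.9159 × 1.15) = 267.2 kPa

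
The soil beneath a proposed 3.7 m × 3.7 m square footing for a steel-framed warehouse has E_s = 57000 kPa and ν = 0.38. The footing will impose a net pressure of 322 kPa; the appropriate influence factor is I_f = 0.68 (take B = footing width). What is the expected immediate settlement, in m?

S_e ≈ 0.0122 m

Immediate (elastic) settlement: S_e = q·B·(1−ν²)/E_s · I_f.
S_e = 322 × 3.7 × (1 − 0.38²) / 57000 × 0.68
    = 322 × 3.7 × 0.8556 / 57000 × 0.68
    = 0.01216 m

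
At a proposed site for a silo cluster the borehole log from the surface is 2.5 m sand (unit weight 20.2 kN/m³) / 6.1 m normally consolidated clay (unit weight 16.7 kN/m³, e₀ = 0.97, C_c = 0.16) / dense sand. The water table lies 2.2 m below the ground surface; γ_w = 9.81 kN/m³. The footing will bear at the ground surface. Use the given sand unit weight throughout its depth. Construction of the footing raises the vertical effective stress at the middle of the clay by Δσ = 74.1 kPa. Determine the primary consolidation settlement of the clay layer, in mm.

S_c ≈ 158 mm

Mid-depth of clay below the ground surface: z = 2.5 + 6.1/2 = 5.55 m.
Total vertical stress at mid-clay: σ_v = 20.2×2.5 + 16.7×3.05 = 101.44 kPa.
Pore pressure: u = 9.81×(5.55 − 2.2) = 32.864 kPa.
Initial effective stress: σ'_0 = σ_v − u = 101.44 − 32.864 = 68.576 kPa.
Final effective stress: σ'_f = σ'_0 + Δσ = 68.576 + 74.1 = 142.68 kPa.
Normally consolidated clay, so the full stress increment lies on the virgin compression line:
S_c = C_c·H/(1+e₀)·log₁₀(σ'_f/σ'_0) = 0.16×6.1/(1+0.97)×log₁₀(142.68/68.576)
    = 0.49543 × 0.31819 = 0.1576 m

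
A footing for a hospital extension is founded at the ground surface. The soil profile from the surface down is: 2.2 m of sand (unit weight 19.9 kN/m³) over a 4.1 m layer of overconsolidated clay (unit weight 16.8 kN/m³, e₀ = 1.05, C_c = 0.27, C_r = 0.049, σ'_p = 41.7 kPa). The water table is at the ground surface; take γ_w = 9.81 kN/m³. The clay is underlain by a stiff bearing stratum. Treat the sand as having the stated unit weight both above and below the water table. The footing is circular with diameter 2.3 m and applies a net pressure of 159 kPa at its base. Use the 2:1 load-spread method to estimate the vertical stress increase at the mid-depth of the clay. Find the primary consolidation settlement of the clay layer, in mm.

S_c ≈ 75.3 mm

Mid-depth of clay below the ground surface: z = 2.2 + 4.1/2 = 4.25 m.
Total vertical stress at mid-clay: σ_v = 19.9×2.2 + 16.8×2.05 = 78.22 kPa.
Pore pressure: u = 9.81×(4.25 − 0) = 41.693 kPa.
Initial effective stress: σ'_0 = σ_v − u = 78.22 − 41.693 = 36.527 kPa.
Stress increase at mid-clay by the 2:1 spreading method:
Δσ ≈ qD²/(D+z)² = 159×2.3²/(2.3+4.25)² = 19.605 kPa
Final effective stress: σ'_f = 36.527 + 19.605 = 56.132 kPa.
σ'_f = 56.132 > σ'_p = 41.7 kPa, so the stress path crosses the preconsolidation pressure — recompression up to σ'_p, then virgin compression beyond:
S_c = H/(1+e₀)·[C_r·log₁₀(σ'_p/σ'_0) + C_c·log₁₀(σ'_f/σ'_p)]
    = 4.1/2.05 × [0.049×log₁₀(41.7/36.527) + 0.27×log₁₀(56.132/41.7)]
    = 2 × [0.0028186 + 0.03485] = 0.07534 m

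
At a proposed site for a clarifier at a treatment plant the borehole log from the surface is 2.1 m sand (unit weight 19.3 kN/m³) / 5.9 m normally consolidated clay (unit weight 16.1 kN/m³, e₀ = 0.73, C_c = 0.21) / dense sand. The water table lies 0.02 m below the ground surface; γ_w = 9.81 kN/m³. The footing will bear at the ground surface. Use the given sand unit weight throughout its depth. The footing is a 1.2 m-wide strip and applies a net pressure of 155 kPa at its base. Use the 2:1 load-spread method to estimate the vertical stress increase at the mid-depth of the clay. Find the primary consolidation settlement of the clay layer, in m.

S_c ≈ 0.177 m

Mid-depth of clay below the ground surface: z = 2.1 + 5.9/2 = 5.05 m.
Total vertical stress at mid-clay: σ_v = 19.3×2.1 + 16.1×2.95 = 88.025 kPa.
Pore pressure: u = 9.81×(5.05 − 0.02) = 49.344 kPa.
Initial effective stress: σ'_0 = σ_v − u = 88.025 − 49.344 = 38.681 kPa.
Stress increase at mid-clay by the 2:1 spreading method:
Δσ = qB/(B+z) = 155×1.2/(1.2+5.05) = 29.76 kPa
Final effective stress: σ'_f = σ'_0 + Δσ = 38.681 + 29.76 = 68.441 kPa.
Normally consolidated clay, so the full stress increment lies on the virgin compression line:
S_c = C_c·H/(1+e₀)·log₁₀(σ'_f/σ'_0) = 0.21×5.9/(1+0.73)×log₁₀(68.441/38.681)
    = 0.71618 × 0.24782 = 0.1775 m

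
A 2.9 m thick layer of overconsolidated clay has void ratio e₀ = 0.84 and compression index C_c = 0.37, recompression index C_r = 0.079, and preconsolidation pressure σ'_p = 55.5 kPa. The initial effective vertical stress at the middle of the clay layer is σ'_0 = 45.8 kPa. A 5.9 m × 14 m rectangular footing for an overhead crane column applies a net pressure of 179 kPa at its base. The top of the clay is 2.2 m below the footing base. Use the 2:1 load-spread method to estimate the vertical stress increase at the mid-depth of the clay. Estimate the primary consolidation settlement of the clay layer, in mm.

Mid-depth of clay below the footing base: z = 2.2 + 2.9/2 = 3.65 m.
Stress increase at mid-clay by the 2:1 spreading method:
Δσ = qBL/((B+z)(L+z)) = 179×5.9×14/((5.9+3.65)(14+3.65)) = 87.717 kPa
Final effective stress: σ'_f = 45.8 + 87.717 = 133.52 kPa.
σ'_f = 133.52 > σ'_p = 55.5 kPa, so the stress path crosses the preconsolidation pressure — recompression up to σ'_p, then virgin compression beyond:
S_c = H/(1+e₀)·[C_r·log₁₀(σ'_p/σ'_0) + C_c·log₁₀(σ'_f/σ'_p)]
    = 2.9/1.84 × [0.079×log₁₀(55.5/45.8) + 0.37×log₁₀(133.52/55.5)]
    = 1.5761 × [0.0065908 + 0.14106] = 0.2327 m

S_c ≈ 233 mm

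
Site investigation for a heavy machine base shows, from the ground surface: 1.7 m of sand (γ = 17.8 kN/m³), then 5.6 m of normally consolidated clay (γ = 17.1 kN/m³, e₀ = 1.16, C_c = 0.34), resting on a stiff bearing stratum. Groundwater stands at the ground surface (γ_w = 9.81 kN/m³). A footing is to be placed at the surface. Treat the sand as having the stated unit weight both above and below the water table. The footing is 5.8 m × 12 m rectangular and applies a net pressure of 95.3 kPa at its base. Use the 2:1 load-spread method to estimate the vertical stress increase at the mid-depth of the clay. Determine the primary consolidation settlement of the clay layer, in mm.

Mid-depth of clay below the ground surface: z = 1.7 + 5.6/2 = 4.5 m.
Total vertical stress at mid-clay: σ_v = 17.8×1.7 + 17.1×2.8 = 78.14 kPa.
Pore pressure: u = 9.81×(4.5 − 0) = 44.145 kPa.
Initial effective stress: σ'_0 = σ_v − u = 78.14 − 44.145 = 33.995 kPa.
Stress increase at mid-clay by the 2:1 spreading method:
Δσ = qBL/((B+z)(L+z)) = 95.3×5.8×12/((5.8+4.5)(12+4.5)) = 39.028 kPa
Final effective stress: σ'_f = σ'_0 + Δσ = 33.995 + 39.028 = 73.023 kPa.
Normally consolidated clay, so the full stress increment lies on the virgin compression line:
S_c = C_c·H/(1+e₀)·log₁₀(σ'_f/σ'_0) = 0.34×5.6/(1+1.16)×log₁₀(73.023/33.995)
    = 0.88148 × 0.33204 = 0.2927 m

S_c ≈ 293 mm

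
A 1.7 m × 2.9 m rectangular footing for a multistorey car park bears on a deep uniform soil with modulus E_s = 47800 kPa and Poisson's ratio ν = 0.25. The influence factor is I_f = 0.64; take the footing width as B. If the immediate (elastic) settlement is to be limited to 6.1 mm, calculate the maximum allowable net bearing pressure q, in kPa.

q ≈ 286 kPa

S_e = q·B·(1−ν²)/E_s · I_f  ⇒  q = S_e·E_s / (B·(1−ν²)·I_f).
q = 0.0061 × 47800 / (1.7 × 0.9375 × 0.64) = 285.9 kPa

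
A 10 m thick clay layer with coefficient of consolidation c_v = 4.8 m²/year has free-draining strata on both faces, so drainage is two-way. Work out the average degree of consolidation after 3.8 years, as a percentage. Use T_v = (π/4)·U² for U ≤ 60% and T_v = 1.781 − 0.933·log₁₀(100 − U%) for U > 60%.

Drainage path length: H_d = H/2 = 5 m (double drainage).
T_v = c_v·t/H_d² = 4.8×3.8/5² = 0.7296.
T_v = 0.7296 corresponds to the U > 60% branch:
U = 1 − 10^((1.781 − T_v)/0.933)/100 = 0.8661

U ≈ 86.6 %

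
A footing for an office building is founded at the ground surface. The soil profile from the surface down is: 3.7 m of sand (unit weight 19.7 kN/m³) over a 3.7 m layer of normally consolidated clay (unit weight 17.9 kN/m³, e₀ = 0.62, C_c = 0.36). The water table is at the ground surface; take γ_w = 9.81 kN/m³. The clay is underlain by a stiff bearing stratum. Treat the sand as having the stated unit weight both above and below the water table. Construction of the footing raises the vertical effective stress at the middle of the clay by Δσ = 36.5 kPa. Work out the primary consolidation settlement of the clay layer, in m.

S_c ≈ 0.191 m

Mid-depth of clay below the ground surface: z = 3.7 + 3.7/2 = 5.55 m.
Total vertical stress at mid-clay: σ_v = 19.7×3.7 + 17.9×1.85 = 106 kPa.
Pore pressure: u = 9.81×(5.55 − 0) = 54.446 kPa.
Initial effective stress: σ'_0 = σ_v − u = 106 − 54.446 = 51.554 kPa.
Final effective stress: σ'_f = σ'_0 + Δσ = 51.554 + 36.5 = 88.054 kPa.
Normally consolidated clay, so the full stress increment lies on the virgin compression line:
S_c = C_c·H/(1+e₀)·log₁₀(σ'_f/σ'_0) = 0.36×3.7/(1+0.62)×log₁₀(88.054/51.554)
    = 0.82222 × 0.23249 = 0.1912 m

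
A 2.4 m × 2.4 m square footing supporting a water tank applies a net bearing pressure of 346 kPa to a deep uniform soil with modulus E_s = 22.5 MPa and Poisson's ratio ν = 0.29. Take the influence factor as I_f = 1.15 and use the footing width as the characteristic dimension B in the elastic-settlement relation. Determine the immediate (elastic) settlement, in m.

Immediate (elastic) settlement: S_e = q·B·(1−ν²)/E_s · I_f.
E_s = 22.5 MPa = 22500 kPa.
S_e = 346 × 2.4 × (1 − 0.29²) / 22500 × 1.15
    = 346 × 2.4 × 0.9159 / 22500 × 1.15
    = 0.03887 m

S_e ≈ 0.0389 m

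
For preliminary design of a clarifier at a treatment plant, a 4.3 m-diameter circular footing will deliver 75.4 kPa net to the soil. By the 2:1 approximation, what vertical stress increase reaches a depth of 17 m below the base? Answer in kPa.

By the 2:1 method the load spreads at 1 horizontal : 2 vertical, so at depth z the loaded area has grown by z in each plan dimension:
Δσ ≈ qD²/(D+z)² = 75.4×4.3²/(4.3+17)² = 3.0729 kPa

Δσ_z ≈ 3.07 kPa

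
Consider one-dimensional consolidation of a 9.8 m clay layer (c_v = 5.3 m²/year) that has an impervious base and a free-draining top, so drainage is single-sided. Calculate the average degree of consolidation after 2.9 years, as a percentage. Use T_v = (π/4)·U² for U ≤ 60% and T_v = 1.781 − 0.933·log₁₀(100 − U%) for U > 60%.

Drainage path length: H_d = H = 9.8 m (single drainage).
T_v = c_v·t/H_d² = 5.3×2.9/9.8² = 0.16004.
T_v = 0.16004 corresponds to the U ≤ 60% branch:
U = √(4T_v/π) = 0.4514

U ≈ 45.1 %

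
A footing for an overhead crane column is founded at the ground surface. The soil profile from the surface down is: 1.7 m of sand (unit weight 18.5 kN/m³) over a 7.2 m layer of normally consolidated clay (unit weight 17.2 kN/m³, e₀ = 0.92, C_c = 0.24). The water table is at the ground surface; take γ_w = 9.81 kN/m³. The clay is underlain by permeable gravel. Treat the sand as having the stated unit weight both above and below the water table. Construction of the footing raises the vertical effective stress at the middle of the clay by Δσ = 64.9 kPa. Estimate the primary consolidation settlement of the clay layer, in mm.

S_c ≈ 369 mm

Mid-depth of clay below the ground surface: z = 1.7 + 7.2/2 = 5.3 m.
Total vertical stress at mid-clay: σ_v = 18.5×1.7 + 17.2×3.6 = 93.37 kPa.
Pore pressure: u = 9.81×(5.3 − 0) = 51.993 kPa.
Initial effective stress: σ'_0 = σ_v − u = 93.37 − 51.993 = 41.377 kPa.
Final effective stress: σ'_f = σ'_0 + Δσ = 41.377 + 64.9 = 106.28 kPa.
Normally consolidated clay, so the full stress increment lies on the virgin compression line:
S_c = C_c·H/(1+e₀)·log₁₀(σ'_f/σ'_0) = 0.24×7.2/(1+0.92)×log₁₀(106.28/41.377)
    = 0.9 × 0.40969 = 0.3687 m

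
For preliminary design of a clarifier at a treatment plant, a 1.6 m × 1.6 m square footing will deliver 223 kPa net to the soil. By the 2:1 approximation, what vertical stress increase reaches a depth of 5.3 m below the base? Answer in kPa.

By the 2:1 method the load spreads at 1 horizontal : 2 vertical, so at depth z the loaded area has grown by z in each plan dimension:
Δσ = qBL/((B+z)(L+z)) = 223×1.6×1.6/((1.6+5.3)(1.6+5.3)) = 11.991 kPa

Δσ_z ≈ 12 kPa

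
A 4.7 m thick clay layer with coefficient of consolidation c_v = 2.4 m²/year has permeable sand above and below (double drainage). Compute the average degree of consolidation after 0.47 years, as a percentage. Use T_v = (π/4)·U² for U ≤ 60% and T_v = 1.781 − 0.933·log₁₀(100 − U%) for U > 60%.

U ≈ 51 %

Drainage path length: H_d = H/2 = 2.35 m (double drainage).
T_v = c_v·t/H_d² = 2.4×0.47/2.35² = 0.20426.
T_v = 0.20426 corresponds to the U ≤ 60% branch:
U = √(4T_v/π) = 0.51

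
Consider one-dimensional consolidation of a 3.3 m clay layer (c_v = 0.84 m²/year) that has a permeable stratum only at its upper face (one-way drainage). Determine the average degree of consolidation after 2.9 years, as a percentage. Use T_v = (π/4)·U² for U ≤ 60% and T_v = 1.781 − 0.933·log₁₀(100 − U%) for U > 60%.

U ≈ 53.4 %

Drainage path length: H_d = H = 3.3 m (single drainage).
T_v = c_v·t/H_d² = 0.84×2.9/3.3² = 0.22369.
T_v = 0.22369 corresponds to the U ≤ 60% branch:
U = √(4T_v/π) = 0.5337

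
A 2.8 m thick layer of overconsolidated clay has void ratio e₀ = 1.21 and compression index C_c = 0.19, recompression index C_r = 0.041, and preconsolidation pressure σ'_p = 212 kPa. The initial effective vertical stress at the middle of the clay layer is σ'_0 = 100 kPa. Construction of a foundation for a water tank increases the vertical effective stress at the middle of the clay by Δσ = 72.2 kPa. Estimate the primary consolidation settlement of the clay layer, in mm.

S_c ≈ 12.3 mm

Final effective stress: σ'_f = 100 + 72.2 = 172.2 kPa.
σ'_f = 172.2 ≤ σ'_p = 212 kPa, so the clay remains overconsolidated and only the recompression index applies:
S_c = C_r·H/(1+e₀)·log₁₀(σ'_f/σ'_0) = 0.041×2.8/2.21×log₁₀(172.2/100)
    = 0.051947 × 0.23603 = 0.01226 m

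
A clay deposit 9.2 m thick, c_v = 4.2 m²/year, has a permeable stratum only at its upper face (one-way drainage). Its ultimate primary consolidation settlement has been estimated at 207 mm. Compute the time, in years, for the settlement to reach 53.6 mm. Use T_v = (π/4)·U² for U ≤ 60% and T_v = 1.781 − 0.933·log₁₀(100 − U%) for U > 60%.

t ≈ 1.06 years

Drainage path length: H_d = H = 9.2 m (single drainage).
U = S(t)/S_ult = 53.6/207 = 0.2589.
U ≤ 60%: T_v = (π/4)·U² = (π/4)×0.25894² = 0.05266.
t = T_v·H_d²/c_v = 0.05266×9.2²/4.2 = 1.061 years.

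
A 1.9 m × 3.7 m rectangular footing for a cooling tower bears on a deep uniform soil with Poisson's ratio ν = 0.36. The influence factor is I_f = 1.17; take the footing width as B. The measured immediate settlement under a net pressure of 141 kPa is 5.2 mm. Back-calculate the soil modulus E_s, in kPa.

E_s ≈ 52500 kPa

S_e = q·B·(1−ν²)/E_s · I_f  ⇒  E_s = q·B·(1−ν²)·I_f / S_e.
E_s = 141 × 1.9 × 0.8704 × 1.17 / 0.0052 = 52470 kPa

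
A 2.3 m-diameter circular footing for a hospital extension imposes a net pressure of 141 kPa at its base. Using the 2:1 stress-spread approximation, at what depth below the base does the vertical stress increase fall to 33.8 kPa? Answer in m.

2:1 spreading — at depth z the loaded area has grown by z in each plan dimension:
qD²/(D+z)² = Δσ_z ⇒ z = D(√(q/Δσ_z) − 1) = 2.3×(√(141/33.8) − 1) = 2.398 m

z ≈ 2.4 m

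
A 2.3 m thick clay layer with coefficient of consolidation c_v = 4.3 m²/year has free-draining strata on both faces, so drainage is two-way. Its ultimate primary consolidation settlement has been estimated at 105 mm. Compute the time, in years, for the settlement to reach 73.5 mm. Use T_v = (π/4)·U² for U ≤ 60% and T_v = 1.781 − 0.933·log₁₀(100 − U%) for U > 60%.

t ≈ 0.124 years

Drainage path length: H_d = H/2 = 1.15 m (double drainage).
U = S(t)/S_ult = 73.5/105 = 0.7.
U > 60%: T_v = 1.781 − 0.933·log₁₀(100 − 70) = 0.40285.
t = T_v·H_d²/c_v = 0.40285×1.15²/4.3 = 0.1239 years.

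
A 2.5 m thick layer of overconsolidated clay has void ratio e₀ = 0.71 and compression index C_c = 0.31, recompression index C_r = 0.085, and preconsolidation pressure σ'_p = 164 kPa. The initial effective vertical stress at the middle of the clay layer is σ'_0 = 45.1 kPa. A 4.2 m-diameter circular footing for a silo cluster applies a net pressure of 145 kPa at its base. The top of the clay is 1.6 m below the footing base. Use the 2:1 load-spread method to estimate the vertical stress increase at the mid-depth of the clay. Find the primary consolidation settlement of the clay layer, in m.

Mid-depth of clay below the footing base: z = 1.6 + 2.5/2 = 2.85 m.
Stress increase at mid-clay by the 2:1 spreading method:
Δσ ≈ qD²/(D+z)² = 145×4.2²/(4.2+2.85)² = 51.462 kPa
Final effective stress: σ'_f = 45.1 + 51.462 = 96.562 kPa.
σ'_f = 96.562 ≤ σ'_p = 164 kPa, so the clay remains overconsolidated and only the recompression index applies:
S_c = C_r·H/(1+e₀)·log₁₀(σ'_f/σ'_0) = 0.085×2.5/1.71×log₁₀(96.562/45.1)
    = 0.12427 × 0.33063 = 0.04109 m

S_c ≈ 0.0411 m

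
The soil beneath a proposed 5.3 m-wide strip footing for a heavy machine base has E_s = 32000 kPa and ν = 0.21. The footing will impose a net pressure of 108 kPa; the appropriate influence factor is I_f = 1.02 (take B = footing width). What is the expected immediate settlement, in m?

Immediate (elastic) settlement: S_e = q·B·(1−ν²)/E_s · I_f.
S_e = 108 × 5.3 × (1 − 0.21²) / 32000 × 1.02
    = 108 × 5.3 × 0.9559 / 32000 × 1.02
    = 0.01744 m

S_e ≈ 0.0174 m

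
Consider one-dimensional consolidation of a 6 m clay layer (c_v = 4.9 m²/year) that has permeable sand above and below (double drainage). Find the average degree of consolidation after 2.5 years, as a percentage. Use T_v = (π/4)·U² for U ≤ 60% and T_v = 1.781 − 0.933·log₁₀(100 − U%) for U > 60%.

U ≈ 97.2 %

Drainage path length: H_d = H/2 = 3 m (double drainage).
T_v = c_v·t/H_d² = 4.9×2.5/3² = 1.3611.
T_v = 1.3611 corresponds to the U > 60% branch:
U = 1 − 10^((1.781 − T_v)/0.933)/100 = 0.9718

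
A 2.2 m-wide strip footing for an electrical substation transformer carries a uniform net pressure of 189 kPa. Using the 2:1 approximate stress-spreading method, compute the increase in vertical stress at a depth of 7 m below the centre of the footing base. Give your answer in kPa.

Δσ_z ≈ 45.2 kPa

By the 2:1 method the load spreads at 1 horizontal : 2 vertical, so at depth z the loaded area has grown by z in each plan dimension:
Δσ = qB/(B+z) = 189×2.2/(2.2+7) = 45.196 kPa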